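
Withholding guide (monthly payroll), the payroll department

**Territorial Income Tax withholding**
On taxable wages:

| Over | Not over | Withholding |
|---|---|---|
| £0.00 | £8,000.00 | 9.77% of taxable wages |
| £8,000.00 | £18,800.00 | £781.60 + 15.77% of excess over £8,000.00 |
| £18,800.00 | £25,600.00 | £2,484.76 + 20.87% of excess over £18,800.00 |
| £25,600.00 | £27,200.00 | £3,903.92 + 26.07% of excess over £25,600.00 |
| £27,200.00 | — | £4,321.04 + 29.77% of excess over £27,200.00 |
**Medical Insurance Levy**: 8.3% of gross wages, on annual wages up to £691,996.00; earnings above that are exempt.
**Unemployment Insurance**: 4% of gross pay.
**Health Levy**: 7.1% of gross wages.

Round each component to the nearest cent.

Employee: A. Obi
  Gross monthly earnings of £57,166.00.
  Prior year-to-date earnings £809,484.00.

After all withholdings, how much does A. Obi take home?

£37,578.65

Territorial Income Tax: taxable = £57,166.00
  £4,321.04 + 29.77% × (£57,166.00 − £27,200.00) = £4,321.04 + 29.77% × £29,966.00 = £13,241.92
Medical Insurance Levy: YTD £809,484.00 ≥ cap £691,996.00 → £0.00
Unemployment Insurance: 4% × £57,166.00 = £2,286.64
Health Levy: 7.1% × £57,166.00 = £4,058.79
Total withheld: £13,241.92 + £0.00 + £2,286.64 + £4,058.79 = £19,587.35
Net pay: £57,166.00 − £19,587.35 = £37,578.65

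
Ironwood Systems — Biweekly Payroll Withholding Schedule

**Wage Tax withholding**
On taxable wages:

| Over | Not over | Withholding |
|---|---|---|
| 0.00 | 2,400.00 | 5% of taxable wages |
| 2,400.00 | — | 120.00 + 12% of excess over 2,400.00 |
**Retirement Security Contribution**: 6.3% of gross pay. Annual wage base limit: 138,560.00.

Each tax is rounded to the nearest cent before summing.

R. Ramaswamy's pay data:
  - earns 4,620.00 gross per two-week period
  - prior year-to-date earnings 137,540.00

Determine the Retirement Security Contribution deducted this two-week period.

64.26

Retirement Security Contribution: cap 138,560.00 − YTD 137,540.00 = 1,020.00 subject; 6.3% × 1,020.00 = 64.26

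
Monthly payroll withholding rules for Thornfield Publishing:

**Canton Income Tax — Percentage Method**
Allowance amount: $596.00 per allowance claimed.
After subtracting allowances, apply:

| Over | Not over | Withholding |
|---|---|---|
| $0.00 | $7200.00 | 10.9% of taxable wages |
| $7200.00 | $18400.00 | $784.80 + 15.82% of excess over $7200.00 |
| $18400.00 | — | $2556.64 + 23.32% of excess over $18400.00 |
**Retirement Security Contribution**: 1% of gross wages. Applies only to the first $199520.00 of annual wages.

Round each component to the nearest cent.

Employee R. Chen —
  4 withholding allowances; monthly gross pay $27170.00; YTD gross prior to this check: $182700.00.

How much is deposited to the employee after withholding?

Canton Income Tax: taxable = $27170.00 − 4×$596.00 = $24786.00
  $2556.64 + 23.32% × ($24786.00 − $18400.00) = $2556.64 + 23.32% × $6386.00 = $4045.86
Retirement Security Contribution: cap $199520.00 − YTD $182700.00 = $16820.00 subject; 1% × $16820.00 = $168.20
Total withheld: $4045.86 + $168.20 = $4214.06
Net pay: $27170.00 − $4214.06 = $22955.94

$22955.94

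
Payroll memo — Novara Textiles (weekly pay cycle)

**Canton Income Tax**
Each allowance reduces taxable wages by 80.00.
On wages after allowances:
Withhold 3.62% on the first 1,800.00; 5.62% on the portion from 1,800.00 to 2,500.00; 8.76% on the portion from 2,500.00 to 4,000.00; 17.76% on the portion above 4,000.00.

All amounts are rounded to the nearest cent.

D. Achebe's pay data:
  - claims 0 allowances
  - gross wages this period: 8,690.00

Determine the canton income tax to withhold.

Canton Income Tax: taxable = 8,690.00
  235.90 + 17.76% × (8,690.00 − 4,000.00) = 235.90 + 17.76% × 4,690.00 = 1,068.84

1,068.84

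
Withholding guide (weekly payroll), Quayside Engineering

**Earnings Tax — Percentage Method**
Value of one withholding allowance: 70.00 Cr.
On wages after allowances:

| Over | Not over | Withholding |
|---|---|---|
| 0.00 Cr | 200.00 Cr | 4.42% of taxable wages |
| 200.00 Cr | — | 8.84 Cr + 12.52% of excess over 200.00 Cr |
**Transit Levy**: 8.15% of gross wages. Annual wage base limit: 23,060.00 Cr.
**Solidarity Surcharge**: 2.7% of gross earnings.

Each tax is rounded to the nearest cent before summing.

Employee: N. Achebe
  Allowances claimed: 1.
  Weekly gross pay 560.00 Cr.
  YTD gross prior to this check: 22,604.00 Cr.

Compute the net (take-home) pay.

462.57 Cr

Earnings Tax: taxable = 560.00 Cr − 1×70.00 Cr = 490.00 Cr
  8.84 Cr + 12.52% × (490.00 Cr − 200.00 Cr) = 8.84 Cr + 12.52% × 290.00 Cr = 45.15 Cr
Transit Levy: cap 23,060.00 Cr − YTD 22,604.00 Cr = 456.00 Cr subject; 8.15% × 456.00 Cr = 37.16 Cr
Solidarity Surcharge: 2.7% × 560.00 Cr = 15.12 Cr
Total withheld: 45.15 Cr + 37.16 Cr + 15.12 Cr = 97.43 Cr
Net pay: 560.00 Cr − 97.43 Cr = 462.57 Cr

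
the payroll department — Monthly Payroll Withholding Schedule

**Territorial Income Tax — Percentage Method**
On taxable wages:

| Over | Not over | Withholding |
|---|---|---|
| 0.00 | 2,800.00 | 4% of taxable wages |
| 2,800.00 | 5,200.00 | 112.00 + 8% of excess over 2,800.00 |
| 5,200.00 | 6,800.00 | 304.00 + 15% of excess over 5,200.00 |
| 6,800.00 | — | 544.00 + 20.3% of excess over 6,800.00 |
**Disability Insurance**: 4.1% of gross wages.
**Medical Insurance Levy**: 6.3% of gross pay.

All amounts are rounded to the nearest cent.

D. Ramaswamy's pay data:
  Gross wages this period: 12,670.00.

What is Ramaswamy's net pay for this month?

9,616.71

Territorial Income Tax: taxable = 12,670.00
  544.00 + 20.3% × (12,670.00 − 6,800.00) = 544.00 + 20.3% × 5,870.00 = 1,735.61
Disability Insurance: 4.1% × 12,670.00 = 519.47
Medical Insurance Levy: 6.3% × 12,670.00 = 798.21
Total withheld: 1,735.61 + 519.47 + 798.21 = 3,053.29
Net pay: 12,670.00 − 3,053.29 = 9,616.71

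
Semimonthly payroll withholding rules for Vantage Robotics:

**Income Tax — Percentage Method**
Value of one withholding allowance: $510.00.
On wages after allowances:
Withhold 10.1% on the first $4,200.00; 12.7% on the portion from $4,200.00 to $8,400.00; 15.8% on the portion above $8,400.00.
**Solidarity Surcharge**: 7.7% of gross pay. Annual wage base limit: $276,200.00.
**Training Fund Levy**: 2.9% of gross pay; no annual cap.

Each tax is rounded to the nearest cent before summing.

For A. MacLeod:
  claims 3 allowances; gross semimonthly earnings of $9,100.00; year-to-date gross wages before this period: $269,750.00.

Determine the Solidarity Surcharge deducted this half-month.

$496.65

Solidarity Surcharge: cap $276,200.00 − YTD $269,750.00 = $6,450.00 subject; 7.7% × $6,450.00 = $496.65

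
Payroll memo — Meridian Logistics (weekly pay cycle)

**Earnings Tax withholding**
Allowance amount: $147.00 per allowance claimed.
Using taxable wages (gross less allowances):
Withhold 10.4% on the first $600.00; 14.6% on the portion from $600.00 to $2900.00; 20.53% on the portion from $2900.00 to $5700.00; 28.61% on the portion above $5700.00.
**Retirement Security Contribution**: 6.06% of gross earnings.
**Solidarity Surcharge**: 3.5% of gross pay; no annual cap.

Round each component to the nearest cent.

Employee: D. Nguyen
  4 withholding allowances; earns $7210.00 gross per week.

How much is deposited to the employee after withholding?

Earnings Tax: taxable = $7210.00 − 4×$147.00 = $6622.00
  $973.04 + 28.61% × ($6622.00 − $5700.00) = $973.04 + 28.61% × $922.00 = $1236.82
Retirement Security Contribution: 6.06% × $7210.00 = $436.93
Solidarity Surcharge: 3.5% × $7210.00 = $252.35
Total withheld: $1236.82 + $436.93 + $252.35 = $1926.10
Net pay: $7210.00 − $1926.10 = $5283.90

$5283.90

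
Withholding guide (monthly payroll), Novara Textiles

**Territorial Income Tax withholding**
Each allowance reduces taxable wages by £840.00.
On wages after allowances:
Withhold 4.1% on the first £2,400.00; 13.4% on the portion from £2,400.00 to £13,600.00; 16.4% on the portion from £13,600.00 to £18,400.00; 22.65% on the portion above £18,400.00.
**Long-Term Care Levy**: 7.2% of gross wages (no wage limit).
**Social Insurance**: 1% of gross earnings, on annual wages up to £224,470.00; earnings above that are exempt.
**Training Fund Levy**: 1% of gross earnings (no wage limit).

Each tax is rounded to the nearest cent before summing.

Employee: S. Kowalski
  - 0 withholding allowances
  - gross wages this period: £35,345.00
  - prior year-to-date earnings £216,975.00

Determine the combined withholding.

£9,197.68

Territorial Income Tax: taxable = £35,345.00
  £2,386.40 + 22.65% × (£35,345.00 − £18,400.00) = £2,386.40 + 22.65% × £16,945.00 = £6,224.44
Long-Term Care Levy: 7.2% × £35,345.00 = £2,544.84
Social Insurance: cap £224,470.00 − YTD £216,975.00 = £7,495.00 subject; 1% × £7,495.00 = £74.95
Training Fund Levy: 1% × £35,345.00 = £353.45
Total: £6,224.44 + £2,544.84 + £74.95 + £353.45 = £9,197.68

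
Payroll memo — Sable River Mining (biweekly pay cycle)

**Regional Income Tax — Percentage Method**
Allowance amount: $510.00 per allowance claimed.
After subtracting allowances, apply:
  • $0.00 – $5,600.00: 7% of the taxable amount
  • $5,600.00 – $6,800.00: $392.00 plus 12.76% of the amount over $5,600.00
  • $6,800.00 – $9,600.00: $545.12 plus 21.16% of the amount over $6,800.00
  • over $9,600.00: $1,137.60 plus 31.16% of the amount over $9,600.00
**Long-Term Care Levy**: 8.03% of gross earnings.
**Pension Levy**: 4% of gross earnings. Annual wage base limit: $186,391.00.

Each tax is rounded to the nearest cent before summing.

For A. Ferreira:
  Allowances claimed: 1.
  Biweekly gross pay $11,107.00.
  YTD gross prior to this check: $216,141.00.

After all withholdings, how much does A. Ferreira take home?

Regional Income Tax: taxable = $11,107.00 − 1×$510.00 = $10,597.00
  $1,137.60 + 31.16% × ($10,597.00 − $9,600.00) = $1,137.60 + 31.16% × $997.00 = $1,448.27
Long-Term Care Levy: 8.03% × $11,107.00 = $891.89
Pension Levy: YTD $216,141.00 ≥ cap $186,391.00 → $0.00
Total withheld: $1,448.27 + $891.89 + $0.00 = $2,340.16
Net pay: $11,107.00 − $2,340.16 = $8,766.84

$8,766.84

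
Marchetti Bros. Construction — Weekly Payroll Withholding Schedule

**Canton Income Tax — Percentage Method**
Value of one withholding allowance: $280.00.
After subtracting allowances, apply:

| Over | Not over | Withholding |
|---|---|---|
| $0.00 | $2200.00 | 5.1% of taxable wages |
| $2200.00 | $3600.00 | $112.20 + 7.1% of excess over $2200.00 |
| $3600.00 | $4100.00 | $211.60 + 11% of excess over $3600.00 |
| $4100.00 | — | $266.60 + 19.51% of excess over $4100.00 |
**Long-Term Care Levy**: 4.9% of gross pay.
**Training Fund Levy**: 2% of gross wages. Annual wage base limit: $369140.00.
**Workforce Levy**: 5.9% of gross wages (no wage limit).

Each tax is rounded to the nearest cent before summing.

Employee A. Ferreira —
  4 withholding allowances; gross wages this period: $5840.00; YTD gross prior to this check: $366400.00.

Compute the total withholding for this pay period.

Canton Income Tax: taxable = $5840.00 − 4×$280.00 = $4720.00
  $266.60 + 19.51% × ($4720.00 − $4100.00) = $266.60 + 19.51% × $620.00 = $387.56
Long-Term Care Levy: 4.9% × $5840.00 = $286.16
Training Fund Levy: cap $369140.00 − YTD $366400.00 = $2740.00 subject; 2% × $2740.00 = $54.80
Workforce Levy: 5.9% × $5840.00 = $344.56
Total: $387.56 + $286.16 + $54.80 + $344.56 = $1073.08

$1073.08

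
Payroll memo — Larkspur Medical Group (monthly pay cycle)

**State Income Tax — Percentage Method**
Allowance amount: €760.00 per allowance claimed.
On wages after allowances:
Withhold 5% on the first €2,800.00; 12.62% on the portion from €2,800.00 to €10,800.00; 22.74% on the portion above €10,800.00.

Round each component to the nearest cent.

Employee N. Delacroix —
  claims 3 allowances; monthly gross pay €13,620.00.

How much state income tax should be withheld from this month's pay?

€1,272.40

State Income Tax: taxable = €13,620.00 − 3×€760.00 = €11,340.00
  €1,149.60 + 22.74% × (€11,340.00 − €10,800.00) = €1,149.60 + 22.74% × €540.00 = €1,272.40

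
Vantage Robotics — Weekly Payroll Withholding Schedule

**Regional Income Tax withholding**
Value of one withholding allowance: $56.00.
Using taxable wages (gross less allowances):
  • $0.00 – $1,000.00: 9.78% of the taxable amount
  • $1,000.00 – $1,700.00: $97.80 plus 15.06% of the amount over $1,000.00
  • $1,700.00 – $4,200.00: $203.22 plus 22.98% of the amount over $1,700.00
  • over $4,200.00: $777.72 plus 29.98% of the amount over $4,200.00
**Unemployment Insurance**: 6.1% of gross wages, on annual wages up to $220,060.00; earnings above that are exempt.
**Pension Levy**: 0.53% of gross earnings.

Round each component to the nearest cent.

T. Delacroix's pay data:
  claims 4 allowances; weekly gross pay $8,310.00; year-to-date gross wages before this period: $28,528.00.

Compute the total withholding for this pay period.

$2,493.69

Regional Income Tax: taxable = $8,310.00 − 4×$56.00 = $8,086.00
  $777.72 + 29.98% × ($8,086.00 − $4,200.00) = $777.72 + 29.98% × $3,886.00 = $1,942.74
Unemployment Insurance: 6.1% × $8,310.00 = $506.91
Pension Levy: 0.53% × $8,310.00 = $44.04
Total: $1,942.74 + $506.91 + $44.04 = $2,493.69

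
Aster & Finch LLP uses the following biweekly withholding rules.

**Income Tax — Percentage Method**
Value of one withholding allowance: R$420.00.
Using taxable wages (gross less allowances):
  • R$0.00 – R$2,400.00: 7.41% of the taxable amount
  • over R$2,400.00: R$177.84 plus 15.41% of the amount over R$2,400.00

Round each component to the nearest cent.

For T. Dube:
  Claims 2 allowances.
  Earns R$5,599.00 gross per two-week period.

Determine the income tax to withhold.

R$541.36

Income Tax: taxable = R$5,599.00 − 2×R$420.00 = R$4,759.00
  R$177.84 + 15.41% × (R$4,759.00 − R$2,400.00) = R$177.84 + 15.41% × R$2,359.00 = R$541.36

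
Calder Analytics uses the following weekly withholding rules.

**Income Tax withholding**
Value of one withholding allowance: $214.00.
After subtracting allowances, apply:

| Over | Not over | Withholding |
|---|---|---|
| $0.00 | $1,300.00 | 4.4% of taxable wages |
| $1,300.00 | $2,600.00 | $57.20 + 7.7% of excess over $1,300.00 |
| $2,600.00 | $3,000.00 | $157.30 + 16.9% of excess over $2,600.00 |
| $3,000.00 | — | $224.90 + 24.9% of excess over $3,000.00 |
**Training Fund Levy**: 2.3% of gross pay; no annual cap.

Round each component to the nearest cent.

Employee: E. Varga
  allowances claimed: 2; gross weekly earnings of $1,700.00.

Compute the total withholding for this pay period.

Income Tax: taxable = $1,700.00 − 2×$214.00 = $1,272.00
  4.4% × $1,272.00 = $55.97
Training Fund Levy: 2.3% × $1,700.00 = $39.10
Total: $55.97 + $39.10 = $95.07

$95.07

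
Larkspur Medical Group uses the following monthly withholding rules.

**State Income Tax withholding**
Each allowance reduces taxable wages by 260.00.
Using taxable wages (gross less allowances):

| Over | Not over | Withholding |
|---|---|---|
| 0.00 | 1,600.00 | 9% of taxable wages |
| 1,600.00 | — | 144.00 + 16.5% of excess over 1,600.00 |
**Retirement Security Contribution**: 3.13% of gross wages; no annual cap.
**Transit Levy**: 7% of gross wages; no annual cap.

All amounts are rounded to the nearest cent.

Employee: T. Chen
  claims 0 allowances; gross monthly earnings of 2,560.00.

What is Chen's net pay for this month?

1,998.27

State Income Tax: taxable = 2,560.00
  144.00 + 16.5% × (2,560.00 − 1,600.00) = 144.00 + 16.5% × 960.00 = 302.40
Retirement Security Contribution: 3.13% × 2,560.00 = 80.13
Transit Levy: 7% × 2,560.00 = 179.20
Total withheld: 302.40 + 80.13 + 179.20 = 561.73
Net pay: 2,560.00 − 561.73 = 1,998.27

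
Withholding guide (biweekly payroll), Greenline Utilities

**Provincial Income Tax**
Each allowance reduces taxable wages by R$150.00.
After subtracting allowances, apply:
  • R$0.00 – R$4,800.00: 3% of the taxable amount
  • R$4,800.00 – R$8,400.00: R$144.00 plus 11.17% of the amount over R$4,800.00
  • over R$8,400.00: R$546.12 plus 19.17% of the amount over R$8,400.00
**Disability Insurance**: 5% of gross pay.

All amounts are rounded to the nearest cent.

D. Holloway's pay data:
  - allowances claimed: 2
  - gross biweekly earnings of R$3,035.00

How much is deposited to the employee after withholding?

Provincial Income Tax: taxable = R$3,035.00 − 2×R$150.00 = R$2,735.00
  3% × R$2,735.00 = R$82.05
Disability Insurance: 5% × R$3,035.00 = R$151.75
Total withheld: R$82.05 + R$151.75 = R$233.80
Net pay: R$3,035.00 − R$233.80 = R$2,801.20

R$2,801.20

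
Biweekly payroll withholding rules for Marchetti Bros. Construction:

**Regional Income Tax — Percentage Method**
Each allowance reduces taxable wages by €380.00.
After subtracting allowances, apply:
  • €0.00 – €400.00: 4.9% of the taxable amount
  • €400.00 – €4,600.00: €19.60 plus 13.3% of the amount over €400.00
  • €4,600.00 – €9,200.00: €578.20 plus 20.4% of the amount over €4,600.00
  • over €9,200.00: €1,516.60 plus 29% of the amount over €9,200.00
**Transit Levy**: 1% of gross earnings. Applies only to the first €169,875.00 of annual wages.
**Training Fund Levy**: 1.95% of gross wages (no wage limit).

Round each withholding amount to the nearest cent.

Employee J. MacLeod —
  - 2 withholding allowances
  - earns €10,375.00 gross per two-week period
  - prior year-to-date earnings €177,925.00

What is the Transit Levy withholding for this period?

€0.00

Transit Levy: YTD €177,925.00 ≥ cap €169,875.00 → €0.00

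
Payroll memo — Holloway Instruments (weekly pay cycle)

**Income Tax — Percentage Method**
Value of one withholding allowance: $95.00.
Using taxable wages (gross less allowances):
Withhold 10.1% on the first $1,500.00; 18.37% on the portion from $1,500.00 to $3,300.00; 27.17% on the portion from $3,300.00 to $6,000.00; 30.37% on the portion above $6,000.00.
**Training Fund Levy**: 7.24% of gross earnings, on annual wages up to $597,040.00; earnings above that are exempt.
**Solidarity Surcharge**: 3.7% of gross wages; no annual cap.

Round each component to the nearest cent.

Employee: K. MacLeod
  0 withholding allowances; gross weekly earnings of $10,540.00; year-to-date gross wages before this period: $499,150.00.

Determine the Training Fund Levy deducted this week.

$763.10

Training Fund Levy: 7.24% × $10,540.00 = $763.10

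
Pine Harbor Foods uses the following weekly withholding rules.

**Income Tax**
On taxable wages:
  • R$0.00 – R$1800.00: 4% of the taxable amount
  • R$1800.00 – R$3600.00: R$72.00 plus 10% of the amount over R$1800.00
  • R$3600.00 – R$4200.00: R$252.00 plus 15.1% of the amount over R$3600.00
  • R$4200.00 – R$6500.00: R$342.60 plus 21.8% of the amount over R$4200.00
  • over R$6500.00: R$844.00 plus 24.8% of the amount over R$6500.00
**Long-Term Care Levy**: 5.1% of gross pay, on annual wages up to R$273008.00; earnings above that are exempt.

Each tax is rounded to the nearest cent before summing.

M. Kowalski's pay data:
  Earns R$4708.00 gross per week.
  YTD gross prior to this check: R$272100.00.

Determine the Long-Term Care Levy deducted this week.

Long-Term Care Levy: cap R$273008.00 − YTD R$272100.00 = R$908.00 subject; 5.1% × R$908.00 = R$46.31

R$46.31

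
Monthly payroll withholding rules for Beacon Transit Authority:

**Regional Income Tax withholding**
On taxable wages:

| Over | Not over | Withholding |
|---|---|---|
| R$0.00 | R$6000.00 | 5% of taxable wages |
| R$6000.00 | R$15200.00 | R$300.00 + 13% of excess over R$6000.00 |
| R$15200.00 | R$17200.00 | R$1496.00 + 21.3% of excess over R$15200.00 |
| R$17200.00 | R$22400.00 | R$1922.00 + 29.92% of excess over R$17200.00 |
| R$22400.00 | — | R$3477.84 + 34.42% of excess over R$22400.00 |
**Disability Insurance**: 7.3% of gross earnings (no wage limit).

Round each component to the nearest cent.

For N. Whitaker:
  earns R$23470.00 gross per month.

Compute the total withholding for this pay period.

Regional Income Tax: taxable = R$23470.00
  R$3477.84 + 34.42% × (R$23470.00 − R$22400.00) = R$3477.84 + 34.42% × R$1070.00 = R$3846.13
Disability Insurance: 7.3% × R$23470.00 = R$1713.31
Total: R$3846.13 + R$1713.31 = R$5559.44

R$5559.44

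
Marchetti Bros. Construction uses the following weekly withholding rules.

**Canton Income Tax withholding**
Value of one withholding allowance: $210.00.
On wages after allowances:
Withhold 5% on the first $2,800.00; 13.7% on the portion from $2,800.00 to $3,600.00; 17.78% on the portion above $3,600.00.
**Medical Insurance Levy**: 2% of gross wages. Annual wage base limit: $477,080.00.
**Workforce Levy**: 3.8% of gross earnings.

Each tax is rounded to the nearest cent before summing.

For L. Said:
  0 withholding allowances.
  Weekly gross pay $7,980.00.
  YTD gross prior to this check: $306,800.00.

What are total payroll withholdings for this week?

Canton Income Tax: taxable = $7,980.00
  $249.60 + 17.78% × ($7,980.00 − $3,600.00) = $249.60 + 17.78% × $4,380.00 = $1,028.36
Medical Insurance Levy: 2% × $7,980.00 = $159.60
Workforce Levy: 3.8% × $7,980.00 = $303.24
Total: $1,028.36 + $159.60 + $303.24 = $1,491.20

$1,491.20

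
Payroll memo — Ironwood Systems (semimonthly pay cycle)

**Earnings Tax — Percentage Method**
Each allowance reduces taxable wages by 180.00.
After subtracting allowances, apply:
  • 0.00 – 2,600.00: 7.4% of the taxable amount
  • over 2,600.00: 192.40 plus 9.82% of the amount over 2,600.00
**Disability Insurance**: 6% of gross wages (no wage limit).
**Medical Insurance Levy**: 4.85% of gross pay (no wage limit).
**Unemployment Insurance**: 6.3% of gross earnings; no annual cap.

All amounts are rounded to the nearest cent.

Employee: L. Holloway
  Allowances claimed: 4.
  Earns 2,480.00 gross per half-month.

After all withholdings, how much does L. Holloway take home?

1,924.44

Earnings Tax: taxable = 2,480.00 − 4×180.00 = 1,760.00
  7.4% × 1,760.00 = 130.24
Disability Insurance: 6% × 2,480.00 = 148.80
Medical Insurance Levy: 4.85% × 2,480.00 = 120.28
Unemployment Insurance: 6.3% × 2,480.00 = 156.24
Total withheld: 130.24 + 148.80 + 120.28 + 156.24 = 555.56
Net pay: 2,480.00 − 555.56 = 1,924.44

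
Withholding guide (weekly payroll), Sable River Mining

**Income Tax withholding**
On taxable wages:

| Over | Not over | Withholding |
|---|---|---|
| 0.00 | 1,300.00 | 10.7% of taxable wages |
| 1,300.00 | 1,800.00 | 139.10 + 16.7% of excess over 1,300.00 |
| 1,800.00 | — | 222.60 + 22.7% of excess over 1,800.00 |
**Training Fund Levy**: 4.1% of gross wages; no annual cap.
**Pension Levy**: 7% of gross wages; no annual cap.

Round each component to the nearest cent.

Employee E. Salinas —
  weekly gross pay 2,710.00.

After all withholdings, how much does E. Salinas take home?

Income Tax: taxable = 2,710.00
  222.60 + 22.7% × (2,710.00 − 1,800.00) = 222.60 + 22.7% × 910.00 = 429.17
Training Fund Levy: 4.1% × 2,710.00 = 111.11
Pension Levy: 7% × 2,710.00 = 189.70
Total withheld: 429.17 + 111.11 + 189.70 = 729.98
Net pay: 2,710.00 − 729.98 = 1,980.02

1,980.02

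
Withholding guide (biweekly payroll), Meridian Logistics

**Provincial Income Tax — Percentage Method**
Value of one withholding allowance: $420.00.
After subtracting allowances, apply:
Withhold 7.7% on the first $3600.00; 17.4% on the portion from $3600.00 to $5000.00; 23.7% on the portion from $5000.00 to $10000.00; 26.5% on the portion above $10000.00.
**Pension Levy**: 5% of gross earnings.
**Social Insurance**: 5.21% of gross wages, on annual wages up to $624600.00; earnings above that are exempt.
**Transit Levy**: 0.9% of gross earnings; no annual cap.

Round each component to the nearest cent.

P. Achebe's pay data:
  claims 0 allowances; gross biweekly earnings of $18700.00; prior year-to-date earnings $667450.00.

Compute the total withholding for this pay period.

$5114.60

Provincial Income Tax: taxable = $18700.00
  $1705.80 + 26.5% × ($18700.00 − $10000.00) = $1705.80 + 26.5% × $8700.00 = $4011.30
Pension Levy: 5% × $18700.00 = $935.00
Social Insurance: YTD $667450.00 ≥ cap $624600.00 → $0.00
Transit Levy: 0.9% × $18700.00 = $168.30
Total: $4011.30 + $935.00 + $0.00 + $168.30 = $5114.60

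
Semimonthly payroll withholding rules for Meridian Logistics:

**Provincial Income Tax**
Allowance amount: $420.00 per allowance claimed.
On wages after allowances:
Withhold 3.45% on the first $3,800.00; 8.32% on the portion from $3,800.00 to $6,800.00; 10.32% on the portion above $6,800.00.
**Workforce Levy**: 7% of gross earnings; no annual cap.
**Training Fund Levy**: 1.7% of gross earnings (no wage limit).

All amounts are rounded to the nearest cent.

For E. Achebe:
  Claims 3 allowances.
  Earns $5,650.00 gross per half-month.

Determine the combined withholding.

Provincial Income Tax: taxable = $5,650.00 − 3×$420.00 = $4,390.00
  $131.10 + 8.32% × ($4,390.00 − $3,800.00) = $131.10 + 8.32% × $590.00 = $180.19
Workforce Levy: 7% × $5,650.00 = $395.50
Training Fund Levy: 1.7% × $5,650.00 = $96.05
Total: $180.19 + $395.50 + $96.05 = $671.74

$671.74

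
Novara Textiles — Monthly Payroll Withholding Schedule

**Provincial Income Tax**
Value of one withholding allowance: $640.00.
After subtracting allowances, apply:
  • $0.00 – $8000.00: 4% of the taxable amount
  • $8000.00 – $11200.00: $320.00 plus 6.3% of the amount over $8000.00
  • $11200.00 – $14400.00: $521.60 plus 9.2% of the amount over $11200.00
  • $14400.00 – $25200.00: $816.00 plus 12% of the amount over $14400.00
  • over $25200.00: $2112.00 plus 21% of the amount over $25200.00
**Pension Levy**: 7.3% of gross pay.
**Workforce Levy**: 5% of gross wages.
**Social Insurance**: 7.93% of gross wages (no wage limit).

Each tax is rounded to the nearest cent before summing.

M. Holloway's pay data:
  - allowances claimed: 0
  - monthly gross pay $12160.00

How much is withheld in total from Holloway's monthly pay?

$3069.89

Provincial Income Tax: taxable = $12160.00
  $521.60 + 9.2% × ($12160.00 − $11200.00) = $521.60 + 9.2% × $960.00 = $609.92
Pension Levy: 7.3% × $12160.00 = $887.68
Workforce Levy: 5% × $12160.00 = $608.00
Social Insurance: 7.93% × $12160.00 = $964.29
Total: $609.92 + $887.68 + $608.00 + $964.29 = $3069.89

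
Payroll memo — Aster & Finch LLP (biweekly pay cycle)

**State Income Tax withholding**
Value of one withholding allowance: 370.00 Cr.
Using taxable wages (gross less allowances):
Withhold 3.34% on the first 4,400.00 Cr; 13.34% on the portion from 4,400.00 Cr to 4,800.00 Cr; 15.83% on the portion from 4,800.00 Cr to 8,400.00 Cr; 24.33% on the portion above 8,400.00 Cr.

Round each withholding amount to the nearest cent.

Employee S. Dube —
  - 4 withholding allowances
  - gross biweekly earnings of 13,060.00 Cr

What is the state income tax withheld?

State Income Tax: taxable = 13,060.00 Cr − 4×370.00 Cr = 11,580.00 Cr
  770.20 Cr + 24.33% × (11,580.00 Cr − 8,400.00 Cr) = 770.20 Cr + 24.33% × 3,180.00 Cr = 1,543.89 Cr

1,543.89 Cr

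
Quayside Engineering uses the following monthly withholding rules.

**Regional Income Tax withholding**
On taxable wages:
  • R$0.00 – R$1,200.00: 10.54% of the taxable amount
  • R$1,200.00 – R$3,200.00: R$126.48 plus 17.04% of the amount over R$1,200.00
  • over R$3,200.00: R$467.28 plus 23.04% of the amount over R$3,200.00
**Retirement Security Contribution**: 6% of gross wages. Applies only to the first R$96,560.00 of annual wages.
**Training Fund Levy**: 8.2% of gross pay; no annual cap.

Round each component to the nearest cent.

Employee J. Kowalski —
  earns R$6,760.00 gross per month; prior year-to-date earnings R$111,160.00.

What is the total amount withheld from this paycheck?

Regional Income Tax: taxable = R$6,760.00
  R$467.28 + 23.04% × (R$6,760.00 − R$3,200.00) = R$467.28 + 23.04% × R$3,560.00 = R$1,287.50
Retirement Security Contribution: YTD R$111,160.00 ≥ cap R$96,560.00 → R$0.00
Training Fund Levy: 8.2% × R$6,760.00 = R$554.32
Total: R$1,287.50 + R$0.00 + R$554.32 = R$1,841.82

R$1,841.82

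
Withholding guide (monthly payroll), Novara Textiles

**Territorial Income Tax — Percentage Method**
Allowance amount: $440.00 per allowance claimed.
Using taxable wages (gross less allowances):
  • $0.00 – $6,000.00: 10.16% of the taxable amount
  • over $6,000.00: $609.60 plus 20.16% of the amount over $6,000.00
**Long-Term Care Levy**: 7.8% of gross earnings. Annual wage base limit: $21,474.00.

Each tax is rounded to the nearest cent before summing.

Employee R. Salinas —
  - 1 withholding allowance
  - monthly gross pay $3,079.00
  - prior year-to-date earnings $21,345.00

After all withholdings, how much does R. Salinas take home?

$2,800.82

Territorial Income Tax: taxable = $3,079.00 − 1×$440.00 = $2,639.00
  10.16% × $2,639.00 = $268.12
Long-Term Care Levy: cap $21,474.00 − YTD $21,345.00 = $129.00 subject; 7.8% × $129.00 = $10.06
Total withheld: $268.12 + $10.06 = $278.18
Net pay: $3,079.00 − $278.18 = $2,800.82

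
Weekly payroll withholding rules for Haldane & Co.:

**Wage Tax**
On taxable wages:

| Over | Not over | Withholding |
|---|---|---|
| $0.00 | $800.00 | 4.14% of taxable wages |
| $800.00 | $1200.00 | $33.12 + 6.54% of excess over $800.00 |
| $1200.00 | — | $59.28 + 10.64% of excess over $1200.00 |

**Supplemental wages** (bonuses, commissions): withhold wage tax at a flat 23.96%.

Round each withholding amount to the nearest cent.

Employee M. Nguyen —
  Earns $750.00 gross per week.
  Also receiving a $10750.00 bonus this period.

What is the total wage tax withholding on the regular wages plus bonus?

Wage Tax: taxable = $750.00
  4.14% × $750.00 = $31.05
Supplemental (23.96% flat on bonus): 23.96% × $10750.00 = $2575.70
Total wage tax: $31.05 + $2575.70 = $2606.75

$2606.75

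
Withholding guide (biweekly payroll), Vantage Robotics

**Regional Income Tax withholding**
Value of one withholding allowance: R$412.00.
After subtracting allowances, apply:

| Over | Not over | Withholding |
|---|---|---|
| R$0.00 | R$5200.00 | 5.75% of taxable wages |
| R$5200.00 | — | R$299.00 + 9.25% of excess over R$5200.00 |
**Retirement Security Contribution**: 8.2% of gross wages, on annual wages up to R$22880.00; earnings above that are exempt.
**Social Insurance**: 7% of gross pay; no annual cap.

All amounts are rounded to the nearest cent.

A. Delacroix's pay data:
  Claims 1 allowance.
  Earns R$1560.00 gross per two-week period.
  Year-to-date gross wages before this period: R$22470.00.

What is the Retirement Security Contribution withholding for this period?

R$33.62

Retirement Security Contribution: cap R$22880.00 − YTD R$22470.00 = R$410.00 subject; 8.2% × R$410.00 = R$33.62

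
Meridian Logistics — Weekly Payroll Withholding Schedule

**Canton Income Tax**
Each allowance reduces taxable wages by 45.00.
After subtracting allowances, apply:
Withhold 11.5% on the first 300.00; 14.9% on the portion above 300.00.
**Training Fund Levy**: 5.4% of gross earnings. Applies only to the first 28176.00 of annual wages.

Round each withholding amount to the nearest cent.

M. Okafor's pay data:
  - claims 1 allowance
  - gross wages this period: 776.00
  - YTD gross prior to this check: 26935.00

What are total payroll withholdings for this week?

140.62

Canton Income Tax: taxable = 776.00 − 1×45.00 = 731.00
  34.50 + 14.9% × (731.00 − 300.00) = 34.50 + 14.9% × 431.00 = 98.72
Training Fund Levy: 5.4% × 776.00 = 41.90
Total: 98.72 + 41.90 = 140.62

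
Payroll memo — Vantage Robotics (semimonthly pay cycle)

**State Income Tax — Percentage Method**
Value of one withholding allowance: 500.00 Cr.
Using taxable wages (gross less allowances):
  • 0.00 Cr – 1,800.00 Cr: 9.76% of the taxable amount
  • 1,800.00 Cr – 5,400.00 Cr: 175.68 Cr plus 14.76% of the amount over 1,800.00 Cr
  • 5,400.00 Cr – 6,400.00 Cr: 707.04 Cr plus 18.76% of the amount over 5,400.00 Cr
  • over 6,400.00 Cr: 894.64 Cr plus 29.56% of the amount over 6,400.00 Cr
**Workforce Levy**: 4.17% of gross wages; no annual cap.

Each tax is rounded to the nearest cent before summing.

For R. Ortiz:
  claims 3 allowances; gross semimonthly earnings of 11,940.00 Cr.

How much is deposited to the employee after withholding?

9,353.24 Cr

State Income Tax: taxable = 11,940.00 Cr − 3×500.00 Cr = 10,440.00 Cr
  894.64 Cr + 29.56% × (10,440.00 Cr − 6,400.00 Cr) = 894.64 Cr + 29.56% × 4,040.00 Cr = 2,088.86 Cr
Workforce Levy: 4.17% × 11,940.00 Cr = 497.90 Cr
Total withheld: 2,088.86 Cr + 497.90 Cr = 2,586.76 Cr
Net pay: 11,940.00 Cr − 2,586.76 Cr = 9,353.24 Cr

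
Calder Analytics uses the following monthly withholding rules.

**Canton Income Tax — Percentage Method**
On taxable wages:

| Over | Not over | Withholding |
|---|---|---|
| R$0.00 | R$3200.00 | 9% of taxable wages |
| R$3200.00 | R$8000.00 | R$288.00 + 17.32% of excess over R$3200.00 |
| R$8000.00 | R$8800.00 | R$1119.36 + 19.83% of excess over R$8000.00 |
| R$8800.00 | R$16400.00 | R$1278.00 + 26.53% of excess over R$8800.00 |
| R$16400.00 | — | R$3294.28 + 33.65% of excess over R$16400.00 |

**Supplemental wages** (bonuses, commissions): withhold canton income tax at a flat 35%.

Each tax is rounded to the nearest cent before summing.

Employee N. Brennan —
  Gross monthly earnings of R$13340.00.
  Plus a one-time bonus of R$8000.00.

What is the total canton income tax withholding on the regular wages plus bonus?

Canton Income Tax: taxable = R$13340.00
  R$1278.00 + 26.53% × (R$13340.00 − R$8800.00) = R$1278.00 + 26.53% × R$4540.00 = R$2482.46
Supplemental (35% flat on bonus): 35% × R$8000.00 = R$2800.00
Total canton income tax: R$2482.46 + R$2800.00 = R$5282.46

R$5282.46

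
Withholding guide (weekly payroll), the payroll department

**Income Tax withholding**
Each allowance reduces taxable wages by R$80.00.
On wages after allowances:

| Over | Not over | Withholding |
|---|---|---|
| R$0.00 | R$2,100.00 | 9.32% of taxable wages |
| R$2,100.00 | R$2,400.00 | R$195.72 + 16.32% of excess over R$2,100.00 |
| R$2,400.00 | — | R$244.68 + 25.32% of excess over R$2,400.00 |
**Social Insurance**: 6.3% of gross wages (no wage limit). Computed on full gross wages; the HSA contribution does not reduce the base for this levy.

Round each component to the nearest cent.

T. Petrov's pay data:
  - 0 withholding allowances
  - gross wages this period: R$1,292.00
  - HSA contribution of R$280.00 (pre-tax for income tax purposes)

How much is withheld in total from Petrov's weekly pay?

Income Tax: taxable = R$1,292.00 − R$280.00 = R$1,012.00
  9.32% × R$1,012.00 = R$94.32
Social Insurance: 6.3% × R$1,292.00 = R$81.40
Total: R$94.32 + R$81.40 = R$175.72

R$175.72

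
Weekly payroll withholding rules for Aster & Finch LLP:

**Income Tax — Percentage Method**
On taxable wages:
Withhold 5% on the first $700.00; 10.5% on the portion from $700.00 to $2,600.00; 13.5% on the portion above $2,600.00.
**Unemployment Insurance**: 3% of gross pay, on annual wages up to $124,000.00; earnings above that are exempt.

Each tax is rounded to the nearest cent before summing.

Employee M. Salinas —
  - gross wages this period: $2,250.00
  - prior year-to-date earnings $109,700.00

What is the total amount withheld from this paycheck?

Income Tax: taxable = $2,250.00
  $35.00 + 10.5% × ($2,250.00 − $700.00) = $35.00 + 10.5% × $1,550.00 = $197.75
Unemployment Insurance: 3% × $2,250.00 = $67.50
Total: $197.75 + $67.50 = $265.25

$265.25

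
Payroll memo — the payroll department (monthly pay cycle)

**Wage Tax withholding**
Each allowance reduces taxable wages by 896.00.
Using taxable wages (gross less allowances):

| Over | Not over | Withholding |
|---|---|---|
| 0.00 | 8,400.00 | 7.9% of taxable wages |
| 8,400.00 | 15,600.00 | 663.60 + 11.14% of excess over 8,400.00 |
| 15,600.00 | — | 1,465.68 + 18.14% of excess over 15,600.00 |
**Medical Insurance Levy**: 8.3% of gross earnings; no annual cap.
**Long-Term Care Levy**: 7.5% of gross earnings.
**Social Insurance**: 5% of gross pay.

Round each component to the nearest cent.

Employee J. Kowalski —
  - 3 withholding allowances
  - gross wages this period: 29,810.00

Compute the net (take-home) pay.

20,053.75

Wage Tax: taxable = 29,810.00 − 3×896.00 = 27,122.00
  1,465.68 + 18.14% × (27,122.00 − 15,600.00) = 1,465.68 + 18.14% × 11,522.00 = 3,555.77
Medical Insurance Levy: 8.3% × 29,810.00 = 2,474.23
Long-Term Care Levy: 7.5% × 29,810.00 = 2,235.75
Social Insurance: 5% × 29,810.00 = 1,490.50
Total withheld: 3,555.77 + 2,474.23 + 2,235.75 + 1,490.50 = 9,756.25
Net pay: 29,810.00 − 9,756.25 = 20,053.75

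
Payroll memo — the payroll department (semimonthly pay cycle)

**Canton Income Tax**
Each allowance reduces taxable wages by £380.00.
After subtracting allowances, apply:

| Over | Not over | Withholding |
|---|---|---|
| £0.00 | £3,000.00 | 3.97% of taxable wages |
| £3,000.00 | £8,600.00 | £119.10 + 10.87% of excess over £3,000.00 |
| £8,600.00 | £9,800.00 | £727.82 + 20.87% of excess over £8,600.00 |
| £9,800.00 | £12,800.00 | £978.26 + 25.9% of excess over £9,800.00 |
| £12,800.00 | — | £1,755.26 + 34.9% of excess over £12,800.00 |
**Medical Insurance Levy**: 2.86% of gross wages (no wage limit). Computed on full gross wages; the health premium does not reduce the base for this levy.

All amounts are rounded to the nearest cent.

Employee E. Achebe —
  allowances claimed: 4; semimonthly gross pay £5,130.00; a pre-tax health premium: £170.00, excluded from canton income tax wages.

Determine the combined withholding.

Canton Income Tax: taxable = £5,130.00 − £170.00 − 4×£380.00 = £3,440.00
  £119.10 + 10.87% × (£3,440.00 − £3,000.00) = £119.10 + 10.87% × £440.00 = £166.93
Medical Insurance Levy: 2.86% × £5,130.00 = £146.72
Total: £166.93 + £146.72 = £313.65

£313.65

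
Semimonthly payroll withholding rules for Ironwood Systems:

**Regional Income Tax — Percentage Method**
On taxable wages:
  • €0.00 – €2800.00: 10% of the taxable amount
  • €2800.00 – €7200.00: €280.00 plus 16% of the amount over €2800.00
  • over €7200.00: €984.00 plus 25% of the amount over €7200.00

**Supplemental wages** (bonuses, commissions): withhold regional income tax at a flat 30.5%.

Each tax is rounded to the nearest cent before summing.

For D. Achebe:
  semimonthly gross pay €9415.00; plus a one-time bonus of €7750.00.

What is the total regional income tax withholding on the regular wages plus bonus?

€3901.50

Regional Income Tax: taxable = €9415.00
  €984.00 + 25% × (€9415.00 − €7200.00) = €984.00 + 25% × €2215.00 = €1537.75
Supplemental (30.5% flat on bonus): 30.5% × €7750.00 = €2363.75
Total regional income tax: €1537.75 + €2363.75 = €3901.50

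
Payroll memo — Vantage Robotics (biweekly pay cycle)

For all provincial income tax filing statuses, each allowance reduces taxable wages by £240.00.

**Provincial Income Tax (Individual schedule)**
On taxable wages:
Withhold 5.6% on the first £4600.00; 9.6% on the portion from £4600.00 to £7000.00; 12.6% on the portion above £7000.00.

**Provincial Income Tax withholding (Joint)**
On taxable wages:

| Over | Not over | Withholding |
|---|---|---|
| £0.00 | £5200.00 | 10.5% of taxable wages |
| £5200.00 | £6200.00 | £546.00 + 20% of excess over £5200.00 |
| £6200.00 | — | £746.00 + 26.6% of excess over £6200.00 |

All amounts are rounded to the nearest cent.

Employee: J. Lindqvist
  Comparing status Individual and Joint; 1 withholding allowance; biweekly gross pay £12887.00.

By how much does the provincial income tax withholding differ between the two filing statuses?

£1261.38

Provincial Income Tax (Individual): taxable = £12887.00 − 1×£240.00 = £12647.00
  £488.00 + 12.6% × (£12647.00 − £7000.00) = £488.00 + 12.6% × £5647.00 = £1199.52
Provincial Income Tax (Joint): taxable = £12887.00 − 1×£240.00 = £12647.00
  £746.00 + 26.6% × (£12647.00 − £6200.00) = £746.00 + 26.6% × £6447.00 = £2460.90
Difference: |£1199.52 − £2460.90| = £1261.38 (higher under Joint)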